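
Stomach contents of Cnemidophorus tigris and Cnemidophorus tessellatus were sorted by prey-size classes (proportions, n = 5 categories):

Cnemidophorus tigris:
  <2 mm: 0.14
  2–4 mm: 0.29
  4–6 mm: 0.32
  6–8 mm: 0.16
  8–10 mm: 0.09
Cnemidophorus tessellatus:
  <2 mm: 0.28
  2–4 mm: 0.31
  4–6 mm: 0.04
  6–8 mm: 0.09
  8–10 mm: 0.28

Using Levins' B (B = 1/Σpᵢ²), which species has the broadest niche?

Cnemidophorus tigris

Σp_tigrᵢ² = 0.14² + 0.29² + 0.32² + 0.16² + 0.09² = 0.0196 + 0.0841 + 0.1024 + 0.0256 + 0.0081 = 0.2398
B_tigr = 1 / 0.2398 = 4.1701
Σp_tessᵢ² = 0.28² + 0.31² + 0.04² + 0.09² + 0.28² = 0.0784 + 0.0961 + 0.0016 + 0.0081 + 0.0784 = 0.2626
B_tess = 1 / 0.2626 = 3.8081
Highest B → broadest niche (most generalist): Cnemidophorus tigris (B = 4.17).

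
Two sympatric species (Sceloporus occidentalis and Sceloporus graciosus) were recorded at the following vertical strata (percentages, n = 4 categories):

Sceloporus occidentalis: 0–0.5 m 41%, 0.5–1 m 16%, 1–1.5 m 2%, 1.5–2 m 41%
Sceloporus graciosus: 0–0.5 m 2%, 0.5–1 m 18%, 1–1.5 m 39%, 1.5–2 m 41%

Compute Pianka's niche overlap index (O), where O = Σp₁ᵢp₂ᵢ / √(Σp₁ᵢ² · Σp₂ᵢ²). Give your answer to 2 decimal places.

0.60

Convert percentages to proportions (divide by 100).
Σ p₁ᵢp₂ᵢ = 0.0082 + 0.0288 + 0.0078 + 0.1681 = 0.2129
Σp_1ᵢ² = 0.41² + 0.16² + 0.02² + 0.41² = 0.1681 + 0.0256 + 0.0004 + 0.1681 = 0.3622
Σp_2ᵢ² = 0.02² + 0.18² + 0.39² + 0.41² = 0.0004 + 0.0324 + 0.1521 + 0.1681 = 0.3530
O = 0.2129 / √(0.3622 × 0.3530) = 0.2129 / 0.35757 = 0.5954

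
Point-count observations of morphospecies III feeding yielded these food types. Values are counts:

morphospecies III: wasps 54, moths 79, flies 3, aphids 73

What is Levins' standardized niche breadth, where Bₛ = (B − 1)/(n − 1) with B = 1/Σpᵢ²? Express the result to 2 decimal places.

0.67

Proportions for morphospecies III (n=209): 54/209=0.2584, 79/209=0.3780, 3/209=0.0144, 73/209=0.3493
Σpᵢ² = 0.2584² + 0.3780² + 0.0144² + 0.3493² = 0.066771 + 0.142884 + 0.000207 + 0.122010 = 0.331872
B = 1 / 0.331872 = 3.0132
Bₛ = (B − 1)/(n − 1) = (3.0132 − 1)/(4 − 1) = 2.0132/3 = 0.6711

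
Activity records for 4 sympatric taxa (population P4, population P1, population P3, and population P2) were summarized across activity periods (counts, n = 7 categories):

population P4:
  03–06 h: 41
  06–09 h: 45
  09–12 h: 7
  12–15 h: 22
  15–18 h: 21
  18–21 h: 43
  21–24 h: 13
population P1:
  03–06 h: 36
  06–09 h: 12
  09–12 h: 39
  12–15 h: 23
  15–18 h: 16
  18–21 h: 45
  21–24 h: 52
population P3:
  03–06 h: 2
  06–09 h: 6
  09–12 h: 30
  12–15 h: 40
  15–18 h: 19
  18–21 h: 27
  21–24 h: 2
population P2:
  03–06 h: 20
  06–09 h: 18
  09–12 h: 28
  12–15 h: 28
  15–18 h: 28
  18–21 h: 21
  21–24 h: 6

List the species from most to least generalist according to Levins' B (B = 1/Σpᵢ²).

Proportions for population P4 (n=192): 41/192=0.2135, 45/192=0.2344, 7/192=0.0365, 22/192=0.1146, 21/192=0.1094, 43/192=0.2240, 13/192=0.0677
Proportions for population P1 (n=223): 36/223=0.1614, 12/223=0.0538, 39/223=0.1749, 23/223=0.1031, 16/223=0.0717, 45/223=0.2018, 52/223=0.2332
Proportions for population P3 (n=126): 2/126=0.0159, 6/126=0.0476, 30/126=0.2381, 40/126=0.3175, 19/126=0.1508, 27/126=0.2143, 2/126=0.0159
Proportions for population P2 (n=149): 20/149=0.1342, 18/149=0.1208, 28/149=0.1879, 28/149=0.1879, 28/149=0.1879, 21/149=0.1409, 6/149=0.0403
Σp_P4ᵢ² = 0.2135² + 0.2344² + 0.0365² + 0.1146² + 0.1094² + 0.2240² + 0.0677² = 0.045582 + 0.054943 + 0.001332 + 0.013133 + 0.011968 + 0.050176 + 0.004583 = 0.181717
B_P4 = 1 / 0.181717 = 5.5031
Σp_P1ᵢ² = 0.1614² + 0.0538² + 0.1749² + 0.1031² + 0.0717² + 0.2018² + 0.2332² = 0.026050 + 0.002894 + 0.030590 + 0.010630 + 0.005141 + 0.040723 + 0.054382 = 0.170410
B_P1 = 1 / 0.170410 = 5.8682
Σp_P3ᵢ² = 0.0159² + 0.0476² + 0.2381² + 0.3175² + 0.1508² + 0.2143² + 0.0159² = 0.000253 + 0.002266 + 0.056692 + 0.100806 + 0.022741 + 0.045924 + 0.000253 = 0.228935
B_P3 = 1 / 0.228935 = 4.3681
Σp_P2ᵢ² = 0.1342² + 0.1208² + 0.1879² + 0.1879² + 0.1879² + 0.1409² + 0.0403² = 0.018010 + 0.014593 + 0.035306 + 0.035306 + 0.035306 + 0.019853 + 0.001624 = 0.159998
B_P2 = 1 / 0.159998 = 6.2501
Ranking by B (broadest → narrowest): population P2 (6.25) > population P1 (5.87) > population P4 (5.50) > population P3 (4.37)

population P2 > population P1 > population P4 > population P3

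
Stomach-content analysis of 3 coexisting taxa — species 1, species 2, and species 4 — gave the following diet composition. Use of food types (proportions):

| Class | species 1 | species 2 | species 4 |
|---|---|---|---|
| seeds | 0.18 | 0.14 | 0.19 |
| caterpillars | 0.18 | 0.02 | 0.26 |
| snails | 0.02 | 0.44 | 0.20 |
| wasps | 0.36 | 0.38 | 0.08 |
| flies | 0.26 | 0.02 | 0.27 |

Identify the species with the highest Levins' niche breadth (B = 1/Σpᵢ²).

Σp_1ᵢ² = 0.18² + 0.18² + 0.02² + 0.36² + 0.26² = 0.0324 + 0.0324 + 0.0004 + 0.1296 + 0.0676 = 0.2624
B_1 = 1 / 0.2624 = 3.8110
Σp_2ᵢ² = 0.14² + 0.02² + 0.44² + 0.38² + 0.02² = 0.0196 + 0.0004 + 0.1936 + 0.1444 + 0.0004 = 0.3584
B_2 = 1 / 0.3584 = 2.7902
Σp_4ᵢ² = 0.19² + 0.26² + 0.20² + 0.08² + 0.27² = 0.0361 + 0.0676 + 0.0400 + 0.0064 + 0.0729 = 0.2230
B_4 = 1 / 0.2230 = 4.4843
Highest B → broadest niche (most generalist): species 4 (B = 4.48).

species 4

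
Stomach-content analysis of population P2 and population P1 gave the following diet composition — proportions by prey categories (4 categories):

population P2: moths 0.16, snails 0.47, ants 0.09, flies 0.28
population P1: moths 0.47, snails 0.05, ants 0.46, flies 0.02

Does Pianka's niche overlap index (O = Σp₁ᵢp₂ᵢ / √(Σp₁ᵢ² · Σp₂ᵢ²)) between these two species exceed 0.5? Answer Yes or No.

No

Σ p₁ᵢp₂ᵢ = 0.0752 + 0.0235 + 0.0414 + 0.0056 = 0.1457
Σp_1ᵢ² = 0.16² + 0.47² + 0.09² + 0.28² = 0.0256 + 0.2209 + 0.0081 + 0.0784 = 0.3330
Σp_2ᵢ² = 0.47² + 0.05² + 0.46² + 0.02² = 0.2209 + 0.0025 + 0.2116 + 0.0004 = 0.4354
O = 0.1457 / √(0.3330 × 0.4354) = 0.1457 / 0.38077 = 0.3826
O = 0.3826 < 0.5 → No.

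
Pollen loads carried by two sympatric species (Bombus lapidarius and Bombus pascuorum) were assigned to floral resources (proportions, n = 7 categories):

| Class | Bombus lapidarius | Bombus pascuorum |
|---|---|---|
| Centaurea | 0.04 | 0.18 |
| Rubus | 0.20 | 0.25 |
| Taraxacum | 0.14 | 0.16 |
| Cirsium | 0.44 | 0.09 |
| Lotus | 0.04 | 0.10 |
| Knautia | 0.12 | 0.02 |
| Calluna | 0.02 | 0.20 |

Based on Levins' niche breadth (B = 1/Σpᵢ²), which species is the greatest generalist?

Σp_lapiᵢ² = 0.04² + 0.20² + 0.14² + 0.44² + 0.04² + 0.12² + 0.02² = 0.0016 + 0.0400 + 0.0196 + 0.1936 + 0.0016 + 0.0144 + 0.0004 = 0.2712
B_lapi = 1 / 0.2712 = 3.6873
Σp_pascᵢ² = 0.18² + 0.25² + 0.16² + 0.09² + 0.10² + 0.02² + 0.20² = 0.0324 + 0.0625 + 0.0256 + 0.0081 + 0.0100 + 0.0004 + 0.0400 = 0.1790
B_pasc = 1 / 0.1790 = 5.5866
Highest B → broadest niche (most generalist): Bombus pascuorum (B = 5.59).

Bombus pascuorum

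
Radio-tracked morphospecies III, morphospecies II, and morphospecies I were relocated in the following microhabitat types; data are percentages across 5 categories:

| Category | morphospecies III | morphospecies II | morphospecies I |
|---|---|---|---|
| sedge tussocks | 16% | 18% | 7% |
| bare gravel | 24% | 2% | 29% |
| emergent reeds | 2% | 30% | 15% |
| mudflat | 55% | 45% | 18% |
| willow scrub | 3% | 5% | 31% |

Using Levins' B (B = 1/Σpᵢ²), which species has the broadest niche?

Convert percentages to proportions (divide by 100).
Σp_IIIᵢ² = 0.16² + 0.24² + 0.02² + 0.55² + 0.03² = 0.0256 + 0.0576 + 0.0004 + 0.3025 + 0.0009 = 0.3870
B_III = 1 / 0.3870 = 2.5840
Σp_IIᵢ² = 0.18² + 0.02² + 0.30² + 0.45² + 0.05² = 0.0324 + 0.0004 + 0.0900 + 0.2025 + 0.0025 = 0.3278
B_II = 1 / 0.3278 = 3.0506
Σp_Iᵢ² = 0.07² + 0.29² + 0.15² + 0.18² + 0.31² = 0.0049 + 0.0841 + 0.0225 + 0.0324 + 0.0961 = 0.2400
B_I = 1 / 0.2400 = 4.1667
Highest B → broadest niche (most generalist): morphospecies I (B = 4.17).

morphospecies I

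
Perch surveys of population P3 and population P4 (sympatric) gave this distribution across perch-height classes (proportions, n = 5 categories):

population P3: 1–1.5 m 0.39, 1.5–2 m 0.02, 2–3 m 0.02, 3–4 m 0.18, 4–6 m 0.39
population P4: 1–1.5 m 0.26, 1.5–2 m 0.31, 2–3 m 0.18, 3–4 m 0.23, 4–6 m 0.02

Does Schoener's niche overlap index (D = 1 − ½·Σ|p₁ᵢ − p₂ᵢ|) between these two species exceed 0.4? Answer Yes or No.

Σ|p₁ᵢ − p₂ᵢ| = 0.13 + 0.29 + 0.16 + 0.05 + 0.37 = 1.00
D = 1 − ½ × 1.00 = 1 − 0.500 = 0.5000
D = 0.5000 > 0.4 → Yes.

Yes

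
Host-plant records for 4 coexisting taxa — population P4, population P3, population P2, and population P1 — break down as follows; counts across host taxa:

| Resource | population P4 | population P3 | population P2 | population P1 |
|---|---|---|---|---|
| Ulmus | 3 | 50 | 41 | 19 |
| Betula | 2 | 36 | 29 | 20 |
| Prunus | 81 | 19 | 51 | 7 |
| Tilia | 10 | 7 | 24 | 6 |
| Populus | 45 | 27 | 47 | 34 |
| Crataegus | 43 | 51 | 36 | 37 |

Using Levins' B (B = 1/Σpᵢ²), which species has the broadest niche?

population P2

Proportions for population P4 (n=184): 3/184=0.0163, 2/184=0.0109, 81/184=0.4402, 10/184=0.0543, 45/184=0.2446, 43/184=0.2337
Proportions for population P3 (n=190): 50/190=0.2632, 36/190=0.1895, 19/190=0.1000, 7/190=0.0368, 27/190=0.1421, 51/190=0.2684
Proportions for population P2 (n=228): 41/228=0.1798, 29/228=0.1272, 51/228=0.2237, 24/228=0.1053, 47/228=0.2061, 36/228=0.1579
Proportions for population P1 (n=123): 19/123=0.1545, 20/123=0.1626, 7/123=0.0569, 6/123=0.0488, 34/123=0.2764, 37/123=0.3008
Σp_P4ᵢ² = 0.0163² + 0.0109² + 0.4402² + 0.0543² + 0.2446² + 0.2337² = 0.000266 + 0.000119 + 0.193776 + 0.002948 + 0.059829 + 0.054616 = 0.311554
B_P4 = 1 / 0.311554 = 3.2097
Σp_P3ᵢ² = 0.2632² + 0.1895² + 0.1000² + 0.0368² + 0.1421² + 0.2684² = 0.069274 + 0.035910 + 0.010000 + 0.001354 + 0.020192 + 0.072039 = 0.208769
B_P3 = 1 / 0.208769 = 4.7900
Σp_P2ᵢ² = 0.1798² + 0.1272² + 0.2237² + 0.1053² + 0.2061² + 0.1579² = 0.032328 + 0.016180 + 0.050042 + 0.011088 + 0.042477 + 0.024932 = 0.177047
B_P2 = 1 / 0.177047 = 5.6482
Σp_P1ᵢ² = 0.1545² + 0.1626² + 0.0569² + 0.0488² + 0.2764² + 0.3008² = 0.023870 + 0.026439 + 0.003238 + 0.002381 + 0.076397 + 0.090481 = 0.222806
B_P1 = 1 / 0.222806 = 4.4882
Highest B → broadest niche (most generalist): population P2 (B = 5.65).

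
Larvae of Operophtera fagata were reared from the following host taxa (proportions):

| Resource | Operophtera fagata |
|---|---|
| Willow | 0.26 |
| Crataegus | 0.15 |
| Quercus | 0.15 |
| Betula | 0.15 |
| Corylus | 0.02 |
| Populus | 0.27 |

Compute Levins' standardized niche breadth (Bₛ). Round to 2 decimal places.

Σpᵢ² = 0.26² + 0.15² + 0.15² + 0.15² + 0.02² + 0.27² = 0.0676 + 0.0225 + 0.0225 + 0.0225 + 0.0004 + 0.0729 = 0.2084
B = 1 / 0.2084 = 4.7985
Bₛ = (B − 1)/(n − 1) = (4.7985 − 1)/(6 − 1) = 3.7985/5 = 0.7597

0.76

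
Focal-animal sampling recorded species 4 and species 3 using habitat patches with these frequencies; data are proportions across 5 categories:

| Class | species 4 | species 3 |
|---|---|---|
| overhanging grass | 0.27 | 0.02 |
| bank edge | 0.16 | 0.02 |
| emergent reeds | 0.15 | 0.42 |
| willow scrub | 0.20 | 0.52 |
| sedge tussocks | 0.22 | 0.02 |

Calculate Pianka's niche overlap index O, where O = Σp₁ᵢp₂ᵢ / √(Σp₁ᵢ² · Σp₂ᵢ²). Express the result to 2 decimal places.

0.59

Σ p₁ᵢp₂ᵢ = 0.0054 + 0.0032 + 0.0630 + 0.1040 + 0.0044 = 0.1800
Σp_1ᵢ² = 0.27² + 0.16² + 0.15² + 0.20² + 0.22² = 0.0729 + 0.0256 + 0.0225 + 0.0400 + 0.0484 = 0.2094
Σp_2ᵢ² = 0.02² + 0.02² + 0.42² + 0.52² + 0.02² = 0.0004 + 0.0004 + 0.1764 + 0.2704 + 0.0004 = 0.4480
O = 0.1800 / √(0.2094 × 0.4480) = 0.1800 / 0.30629 = 0.5877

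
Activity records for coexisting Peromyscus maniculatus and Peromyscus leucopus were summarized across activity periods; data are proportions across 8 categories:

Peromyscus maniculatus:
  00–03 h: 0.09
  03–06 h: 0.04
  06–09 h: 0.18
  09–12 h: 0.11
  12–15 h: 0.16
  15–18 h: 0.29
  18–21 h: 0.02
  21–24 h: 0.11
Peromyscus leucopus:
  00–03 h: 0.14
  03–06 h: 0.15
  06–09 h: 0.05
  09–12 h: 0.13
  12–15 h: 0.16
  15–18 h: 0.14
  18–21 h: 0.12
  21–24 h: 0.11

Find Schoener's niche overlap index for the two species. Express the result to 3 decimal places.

Σ|p₁ᵢ − p₂ᵢ| = 0.05 + 0.11 + 0.13 + 0.02 + 0.00 + 0.15 + 0.10 + 0.00 = 0.56
D = 1 − ½ × 0.56 = 1 − 0.280 = 0.72000

0.720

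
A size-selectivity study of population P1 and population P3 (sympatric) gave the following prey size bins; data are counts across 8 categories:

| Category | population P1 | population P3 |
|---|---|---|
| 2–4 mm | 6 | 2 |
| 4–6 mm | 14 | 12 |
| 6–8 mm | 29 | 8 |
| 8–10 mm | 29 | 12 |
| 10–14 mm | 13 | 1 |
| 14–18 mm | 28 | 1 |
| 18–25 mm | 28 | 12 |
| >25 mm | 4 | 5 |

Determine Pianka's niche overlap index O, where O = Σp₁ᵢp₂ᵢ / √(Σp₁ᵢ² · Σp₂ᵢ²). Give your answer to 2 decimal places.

Proportions for population P1 (n=151): 6/151=0.0397, 14/151=0.0927, 29/151=0.1921, 29/151=0.1921, 13/151=0.0861, 28/151=0.1854, 28/151=0.1854, 4/151=0.0265
Proportions for population P3 (n=53): 2/53=0.0377, 12/53=0.2264, 8/53=0.1509, 12/53=0.2264, 1/53=0.0189, 1/53=0.0189, 12/53=0.2264, 5/53=0.0943
Σ p₁ᵢp₂ᵢ = 0.001497 + 0.020987 + 0.028988 + 0.043491 + 0.001627 + 0.003504 + 0.041975 + 0.002499 = 0.144568
Σp_1ᵢ² = 0.0397² + 0.0927² + 0.1921² + 0.1921² + 0.0861² + 0.1854² + 0.1854² + 0.0265² = 0.001576 + 0.008593 + 0.036902 + 0.036902 + 0.007413 + 0.034373 + 0.034373 + 0.000702 = 0.160834
Σp_2ᵢ² = 0.0377² + 0.2264² + 0.1509² + 0.2264² + 0.0189² + 0.0189² + 0.2264² + 0.0943² = 0.001421 + 0.051257 + 0.022771 + 0.051257 + 0.000357 + 0.000357 + 0.051257 + 0.008892 = 0.187569
O = 0.144568 / √(0.160834 × 0.187569) = 0.144568 / 0.1736879 = 0.8323

0.83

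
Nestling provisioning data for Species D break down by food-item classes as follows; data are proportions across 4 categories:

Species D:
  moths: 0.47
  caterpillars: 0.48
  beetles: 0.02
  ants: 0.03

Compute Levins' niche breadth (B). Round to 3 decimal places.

2.209

Σpᵢ² = 0.47² + 0.48² + 0.02² + 0.03² = 0.2209 + 0.2304 + 0.0004 + 0.0009 = 0.4526
B = 1 / 0.4526 = 2.20946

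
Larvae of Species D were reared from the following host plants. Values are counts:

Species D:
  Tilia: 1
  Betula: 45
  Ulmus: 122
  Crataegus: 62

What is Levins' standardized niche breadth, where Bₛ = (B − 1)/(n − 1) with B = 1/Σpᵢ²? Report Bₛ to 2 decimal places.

0.52

Proportions for Species D (n=230): 1/230=0.0043, 45/230=0.1957, 122/230=0.5304, 62/230=0.2696
Σpᵢ² = 0.0043² + 0.1957² + 0.5304² + 0.2696² = 0.000018 + 0.038298 + 0.281324 + 0.072684 = 0.392324
B = 1 / 0.392324 = 2.5489
Bₛ = (B − 1)/(n − 1) = (2.5489 − 1)/(4 − 1) = 1.5489/3 = 0.5163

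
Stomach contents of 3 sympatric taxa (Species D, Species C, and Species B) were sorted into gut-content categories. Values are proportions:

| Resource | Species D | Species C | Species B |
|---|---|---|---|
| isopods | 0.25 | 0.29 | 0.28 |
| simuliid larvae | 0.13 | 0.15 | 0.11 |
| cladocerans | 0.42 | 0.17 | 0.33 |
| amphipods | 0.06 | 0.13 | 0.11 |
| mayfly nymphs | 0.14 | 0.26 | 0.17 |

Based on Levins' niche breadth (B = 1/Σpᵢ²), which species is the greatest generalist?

Species C

Σp_Dᵢ² = 0.25² + 0.13² + 0.42² + 0.06² + 0.14² = 0.0625 + 0.0169 + 0.1764 + 0.0036 + 0.0196 = 0.2790
B_D = 1 / 0.2790 = 3.5842
Σp_Cᵢ² = 0.29² + 0.15² + 0.17² + 0.13² + 0.26² = 0.0841 + 0.0225 + 0.0289 + 0.0169 + 0.0676 = 0.2200
B_C = 1 / 0.2200 = 4.5455
Σp_Bᵢ² = 0.28² + 0.11² + 0.33² + 0.11² + 0.17² = 0.0784 + 0.0121 + 0.1089 + 0.0121 + 0.0289 = 0.2404
B_B = 1 / 0.2404 = 4.1597
Highest B → broadest niche (most generalist): Species C (B = 4.55).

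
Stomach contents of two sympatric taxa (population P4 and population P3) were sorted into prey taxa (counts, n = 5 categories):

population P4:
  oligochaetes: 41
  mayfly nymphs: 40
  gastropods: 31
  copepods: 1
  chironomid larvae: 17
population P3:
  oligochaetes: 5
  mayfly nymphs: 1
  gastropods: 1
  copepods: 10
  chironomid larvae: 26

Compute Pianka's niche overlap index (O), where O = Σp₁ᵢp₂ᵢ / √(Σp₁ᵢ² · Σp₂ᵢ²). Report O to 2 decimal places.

Proportions for population P4 (n=130): 41/130=0.3154, 40/130=0.3077, 31/130=0.2385, 1/130=0.0077, 17/130=0.1308
Proportions for population P3 (n=43): 5/43=0.1163, 1/43=0.0233, 1/43=0.0233, 10/43=0.2326, 26/43=0.6047
Σ p₁ᵢp₂ᵢ = 0.036681 + 0.007169 + 0.005557 + 0.001791 + 0.079095 = 0.130293
Σp_1ᵢ² = 0.3154² + 0.3077² + 0.2385² + 0.0077² + 0.1308² = 0.099477 + 0.094679 + 0.056882 + 0.000059 + 0.017109 = 0.268206
Σp_2ᵢ² = 0.1163² + 0.0233² + 0.0233² + 0.2326² + 0.6047² = 0.013526 + 0.000543 + 0.000543 + 0.054103 + 0.365662 = 0.434377
O = 0.130293 / √(0.268206 × 0.434377) = 0.130293 / 0.3413247 = 0.3817

0.38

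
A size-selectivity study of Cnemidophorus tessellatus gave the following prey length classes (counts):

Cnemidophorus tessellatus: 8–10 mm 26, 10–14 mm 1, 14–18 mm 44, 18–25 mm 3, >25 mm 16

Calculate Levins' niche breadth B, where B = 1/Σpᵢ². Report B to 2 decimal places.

Proportions for Cnemidophorus tessellatus (n=90): 26/90=0.2889, 1/90=0.0111, 44/90=0.4889, 3/90=0.0333, 16/90=0.1778
Σpᵢ² = 0.2889² + 0.0111² + 0.4889² + 0.0333² + 0.1778² = 0.083463 + 0.000123 + 0.239023 + 0.001109 + 0.031613 = 0.355331
B = 1 / 0.355331 = 2.8143

2.81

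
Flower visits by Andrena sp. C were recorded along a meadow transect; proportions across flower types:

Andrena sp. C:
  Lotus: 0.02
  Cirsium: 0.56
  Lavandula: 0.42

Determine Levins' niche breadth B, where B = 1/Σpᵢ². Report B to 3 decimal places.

Σpᵢ² = 0.02² + 0.56² + 0.42² = 0.0004 + 0.3136 + 0.1764 = 0.4904
B = 1 / 0.4904 = 2.03915

2.039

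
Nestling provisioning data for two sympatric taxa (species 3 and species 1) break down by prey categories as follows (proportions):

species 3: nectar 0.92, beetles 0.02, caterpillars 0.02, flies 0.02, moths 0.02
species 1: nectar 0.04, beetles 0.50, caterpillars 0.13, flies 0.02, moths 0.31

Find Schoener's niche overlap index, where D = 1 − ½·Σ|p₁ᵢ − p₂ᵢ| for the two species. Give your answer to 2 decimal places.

Σ|p₁ᵢ − p₂ᵢ| = 0.88 + 0.48 + 0.11 + 0.00 + 0.29 = 1.76
D = 1 − ½ × 1.76 = 1 − 0.880 = 0.1200

0.12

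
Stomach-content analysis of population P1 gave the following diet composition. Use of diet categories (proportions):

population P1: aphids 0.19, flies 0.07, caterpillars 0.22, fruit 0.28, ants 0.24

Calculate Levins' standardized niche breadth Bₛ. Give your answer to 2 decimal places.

0.86

Σpᵢ² = 0.19² + 0.07² + 0.22² + 0.28² + 0.24² = 0.0361 + 0.0049 + 0.0484 + 0.0784 + 0.0576 = 0.2254
B = 1 / 0.2254 = 4.4366
Bₛ = (B − 1)/(n − 1) = (4.4366 − 1)/(5 − 1) = 3.4366/4 = 0.8592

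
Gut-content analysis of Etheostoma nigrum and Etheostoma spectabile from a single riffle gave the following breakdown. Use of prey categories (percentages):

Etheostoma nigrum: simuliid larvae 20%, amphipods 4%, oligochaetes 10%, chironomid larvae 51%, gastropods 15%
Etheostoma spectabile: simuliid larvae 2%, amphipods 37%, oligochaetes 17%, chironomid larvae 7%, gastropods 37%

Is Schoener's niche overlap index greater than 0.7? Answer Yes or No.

Convert percentages to proportions (divide by 100).
Σ|p₁ᵢ − p₂ᵢ| = 0.18 + 0.33 + 0.07 + 0.44 + 0.22 = 1.24
D = 1 − ½ × 1.24 = 1 − 0.620 = 0.3800
D = 0.3800 < 0.7 → No.

No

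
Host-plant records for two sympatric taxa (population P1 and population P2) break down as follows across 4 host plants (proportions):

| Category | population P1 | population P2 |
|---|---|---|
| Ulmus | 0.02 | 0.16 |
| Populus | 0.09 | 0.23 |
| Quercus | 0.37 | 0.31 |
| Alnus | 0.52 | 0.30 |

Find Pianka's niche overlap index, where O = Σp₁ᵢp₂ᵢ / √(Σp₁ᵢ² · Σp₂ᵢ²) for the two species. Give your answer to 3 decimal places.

Σ p₁ᵢp₂ᵢ = 0.0032 + 0.0207 + 0.1147 + 0.1560 = 0.2946
Σp_1ᵢ² = 0.02² + 0.09² + 0.37² + 0.52² = 0.0004 + 0.0081 + 0.1369 + 0.2704 = 0.4158
Σp_2ᵢ² = 0.16² + 0.23² + 0.31² + 0.30² = 0.0256 + 0.0529 + 0.0961 + 0.0900 = 0.2646
O = 0.2946 / √(0.4158 × 0.2646) = 0.2946 / 0.331694 = 0.88817

0.888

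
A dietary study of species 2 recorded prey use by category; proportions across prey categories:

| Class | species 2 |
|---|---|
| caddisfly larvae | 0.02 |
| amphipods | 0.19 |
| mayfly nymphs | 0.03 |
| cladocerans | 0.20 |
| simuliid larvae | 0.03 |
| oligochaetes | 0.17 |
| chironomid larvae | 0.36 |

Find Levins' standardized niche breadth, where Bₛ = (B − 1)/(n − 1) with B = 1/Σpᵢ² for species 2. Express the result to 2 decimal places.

Σpᵢ² = 0.02² + 0.19² + 0.03² + 0.20² + 0.03² + 0.17² + 0.36² = 0.0004 + 0.0361 + 0.0009 + 0.0400 + 0.0009 + 0.0289 + 0.1296 = 0.2368
B = 1 / 0.2368 = 4.2230
Bₛ = (B − 1)/(n − 1) = (4.2230 − 1)/(7 − 1) = 3.2230/6 = 0.5372

0.54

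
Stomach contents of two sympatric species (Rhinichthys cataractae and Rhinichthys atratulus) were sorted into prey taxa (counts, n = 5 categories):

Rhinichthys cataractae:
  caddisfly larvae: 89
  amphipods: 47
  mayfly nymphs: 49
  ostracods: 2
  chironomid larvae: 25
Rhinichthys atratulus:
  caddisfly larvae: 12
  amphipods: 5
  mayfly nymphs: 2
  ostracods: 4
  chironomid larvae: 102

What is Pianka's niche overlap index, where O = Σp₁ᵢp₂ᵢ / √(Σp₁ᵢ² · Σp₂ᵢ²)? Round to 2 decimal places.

0.34

Proportions for Rhinichthys cataractae (n=212): 89/212=0.4198, 47/212=0.2217, 49/212=0.2311, 2/212=0.0094, 25/212=0.1179
Proportions for Rhinichthys atratulus (n=125): 12/125=0.0960, 5/125=0.0400, 2/125=0.0160, 4/125=0.0320, 102/125=0.8160
Σ p₁ᵢp₂ᵢ = 0.040301 + 0.008868 + 0.003698 + 0.000301 + 0.096206 = 0.149374
Σp_1ᵢ² = 0.4198² + 0.2217² + 0.2311² + 0.0094² + 0.1179² = 0.176232 + 0.049151 + 0.053407 + 0.000088 + 0.013900 = 0.292778
Σp_2ᵢ² = 0.0960² + 0.0400² + 0.0160² + 0.0320² + 0.8160² = 0.009216 + 0.001600 + 0.000256 + 0.001024 + 0.665856 = 0.677952
O = 0.149374 / √(0.292778 × 0.677952) = 0.149374 / 0.4455215 = 0.3353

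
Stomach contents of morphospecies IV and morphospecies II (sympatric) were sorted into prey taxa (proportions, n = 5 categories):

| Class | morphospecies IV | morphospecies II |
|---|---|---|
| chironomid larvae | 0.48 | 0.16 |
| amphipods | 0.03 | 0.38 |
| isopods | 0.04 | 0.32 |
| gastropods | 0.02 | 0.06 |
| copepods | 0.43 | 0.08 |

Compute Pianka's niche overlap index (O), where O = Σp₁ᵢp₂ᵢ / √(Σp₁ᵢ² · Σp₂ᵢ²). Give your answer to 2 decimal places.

Σ p₁ᵢp₂ᵢ = 0.0768 + 0.0114 + 0.0128 + 0.0012 + 0.0344 = 0.1366
Σp_1ᵢ² = 0.48² + 0.03² + 0.04² + 0.02² + 0.43² = 0.2304 + 0.0009 + 0.0016 + 0.0004 + 0.1849 = 0.4182
Σp_2ᵢ² = 0.16² + 0.38² + 0.32² + 0.06² + 0.08² = 0.0256 + 0.1444 + 0.1024 + 0.0036 + 0.0064 = 0.2824
O = 0.1366 / √(0.4182 × 0.2824) = 0.1366 / 0.34366 = 0.3975

0.40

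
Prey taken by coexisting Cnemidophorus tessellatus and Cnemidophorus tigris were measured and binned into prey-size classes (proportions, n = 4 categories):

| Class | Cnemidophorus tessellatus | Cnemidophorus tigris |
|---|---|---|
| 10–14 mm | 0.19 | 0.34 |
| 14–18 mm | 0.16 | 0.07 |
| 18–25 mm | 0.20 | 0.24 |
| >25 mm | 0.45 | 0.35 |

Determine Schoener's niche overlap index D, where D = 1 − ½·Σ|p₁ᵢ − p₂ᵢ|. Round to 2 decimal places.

0.81

Σ|p₁ᵢ − p₂ᵢ| = 0.15 + 0.09 + 0.04 + 0.10 = 0.38
D = 1 − ½ × 0.38 = 1 − 0.190 = 0.8100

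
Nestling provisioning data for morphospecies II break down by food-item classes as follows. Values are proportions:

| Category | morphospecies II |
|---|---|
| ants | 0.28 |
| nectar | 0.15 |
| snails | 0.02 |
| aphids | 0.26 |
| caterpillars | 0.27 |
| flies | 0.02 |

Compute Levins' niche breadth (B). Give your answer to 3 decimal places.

Σpᵢ² = 0.28² + 0.15² + 0.02² + 0.26² + 0.27² + 0.02² = 0.0784 + 0.0225 + 0.0004 + 0.0676 + 0.0729 + 0.0004 = 0.2422
B = 1 / 0.2422 = 4.12882

4.129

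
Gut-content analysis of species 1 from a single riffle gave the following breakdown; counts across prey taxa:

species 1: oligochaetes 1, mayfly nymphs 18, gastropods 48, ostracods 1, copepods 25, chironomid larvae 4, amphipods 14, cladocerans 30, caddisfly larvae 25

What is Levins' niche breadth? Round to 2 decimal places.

Proportions for species 1 (n=166): 1/166=0.0060, 18/166=0.1084, 48/166=0.2892, 1/166=0.0060, 25/166=0.1506, 4/166=0.0241, 14/166=0.0843, 30/166=0.1807, 25/166=0.1506
Σpᵢ² = 0.0060² + 0.1084² + 0.2892² + 0.0060² + 0.1506² + 0.0241² + 0.0843² + 0.1807² + 0.1506² = 0.000036 + 0.011751 + 0.083637 + 0.000036 + 0.022680 + 0.000581 + 0.007106 + 0.032652 + 0.022680 = 0.181159
B = 1 / 0.181159 = 5.5200

5.52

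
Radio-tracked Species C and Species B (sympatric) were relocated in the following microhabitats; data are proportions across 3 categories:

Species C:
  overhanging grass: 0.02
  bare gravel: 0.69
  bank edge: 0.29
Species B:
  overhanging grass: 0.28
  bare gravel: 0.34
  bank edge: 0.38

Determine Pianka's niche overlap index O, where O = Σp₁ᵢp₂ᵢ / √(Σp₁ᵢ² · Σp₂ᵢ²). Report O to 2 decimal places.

0.80

Σ p₁ᵢp₂ᵢ = 0.0056 + 0.2346 + 0.1102 = 0.3504
Σp_1ᵢ² = 0.02² + 0.69² + 0.29² = 0.0004 + 0.4761 + 0.0841 = 0.5606
Σp_2ᵢ² = 0.28² + 0.34² + 0.38² = 0.0784 + 0.1156 + 0.1444 = 0.3384
O = 0.3504 / √(0.5606 × 0.3384) = 0.3504 / 0.43555 = 0.8045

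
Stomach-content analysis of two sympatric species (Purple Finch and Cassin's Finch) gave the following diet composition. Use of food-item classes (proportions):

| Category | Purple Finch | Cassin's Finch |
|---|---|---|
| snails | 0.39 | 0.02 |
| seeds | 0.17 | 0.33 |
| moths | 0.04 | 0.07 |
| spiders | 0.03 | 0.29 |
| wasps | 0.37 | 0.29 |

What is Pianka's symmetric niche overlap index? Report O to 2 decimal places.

0.61

Σ p₁ᵢp₂ᵢ = 0.0078 + 0.0561 + 0.0028 + 0.0087 + 0.1073 = 0.1827
Σp_1ᵢ² = 0.39² + 0.17² + 0.04² + 0.03² + 0.37² = 0.1521 + 0.0289 + 0.0016 + 0.0009 + 0.1369 = 0.3204
Σp_2ᵢ² = 0.02² + 0.33² + 0.07² + 0.29² + 0.29² = 0.0004 + 0.1089 + 0.0049 + 0.0841 + 0.0841 = 0.2824
O = 0.1827 / √(0.3204 × 0.2824) = 0.1827 / 0.30080 = 0.6074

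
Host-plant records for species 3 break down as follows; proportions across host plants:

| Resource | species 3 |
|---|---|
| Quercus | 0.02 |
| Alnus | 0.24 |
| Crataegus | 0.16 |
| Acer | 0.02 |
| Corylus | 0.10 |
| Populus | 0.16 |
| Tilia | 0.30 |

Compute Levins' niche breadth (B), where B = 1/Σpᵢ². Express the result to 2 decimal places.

Σpᵢ² = 0.02² + 0.24² + 0.16² + 0.02² + 0.10² + 0.16² + 0.30² = 0.0004 + 0.0576 + 0.0256 + 0.0004 + 0.0100 + 0.0256 + 0.0900 = 0.2096
B = 1 / 0.2096 = 4.7710

4.77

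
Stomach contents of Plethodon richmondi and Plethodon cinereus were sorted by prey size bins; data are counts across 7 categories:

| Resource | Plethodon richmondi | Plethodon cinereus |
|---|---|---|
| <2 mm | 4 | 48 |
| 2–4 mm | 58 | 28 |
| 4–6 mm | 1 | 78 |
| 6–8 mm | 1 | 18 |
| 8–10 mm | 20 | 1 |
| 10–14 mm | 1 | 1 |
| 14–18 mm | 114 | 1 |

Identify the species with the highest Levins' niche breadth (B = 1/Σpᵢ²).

Plethodon cinereus

Proportions for Plethodon richmondi (n=199): 4/199=0.0201, 58/199=0.2915, 1/199=0.0050, 1/199=0.0050, 20/199=0.1005, 1/199=0.0050, 114/199=0.5729
Proportions for Plethodon cinereus (n=175): 48/175=0.2743, 28/175=0.1600, 78/175=0.4457, 18/175=0.1029, 1/175=0.0057, 1/175=0.0057, 1/175=0.0057
Σp_richᵢ² = 0.0201² + 0.2915² + 0.0050² + 0.0050² + 0.1005² + 0.0050² + 0.5729² = 0.000404 + 0.084972 + 0.000025 + 0.000025 + 0.010100 + 0.000025 + 0.328214 = 0.423765
B_rich = 1 / 0.423765 = 2.3598
Σp_cineᵢ² = 0.2743² + 0.1600² + 0.4457² + 0.1029² + 0.0057² + 0.0057² + 0.0057² = 0.075240 + 0.025600 + 0.198648 + 0.010588 + 0.000032 + 0.000032 + 0.000032 = 0.310172
B_cine = 1 / 0.310172 = 3.2240
Highest B → broadest niche (most generalist): Plethodon cinereus (B = 3.22).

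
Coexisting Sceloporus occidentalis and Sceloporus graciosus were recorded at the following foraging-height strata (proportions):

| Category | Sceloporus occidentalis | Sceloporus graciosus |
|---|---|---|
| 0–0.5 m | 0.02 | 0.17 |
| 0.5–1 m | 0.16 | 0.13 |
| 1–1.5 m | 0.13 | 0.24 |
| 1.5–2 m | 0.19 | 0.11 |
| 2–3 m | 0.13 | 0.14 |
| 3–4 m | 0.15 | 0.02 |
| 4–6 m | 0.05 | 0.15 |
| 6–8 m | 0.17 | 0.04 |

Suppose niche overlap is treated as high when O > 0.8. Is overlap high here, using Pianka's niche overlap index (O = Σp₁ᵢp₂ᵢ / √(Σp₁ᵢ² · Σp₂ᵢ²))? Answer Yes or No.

No

Σ p₁ᵢp₂ᵢ = 0.0034 + 0.0208 + 0.0312 + 0.0209 + 0.0182 + 0.0030 + 0.0075 + 0.0068 = 0.1118
Σp_1ᵢ² = 0.02² + 0.16² + 0.13² + 0.19² + 0.13² + 0.15² + 0.05² + 0.17² = 0.0004 + 0.0256 + 0.0169 + 0.0361 + 0.0169 + 0.0225 + 0.0025 + 0.0289 = 0.1498
Σp_2ᵢ² = 0.17² + 0.13² + 0.24² + 0.11² + 0.14² + 0.02² + 0.15² + 0.04² = 0.0289 + 0.0169 + 0.0576 + 0.0121 + 0.0196 + 0.0004 + 0.0225 + 0.0016 = 0.1596
O = 0.1118 / √(0.1498 × 0.1596) = 0.1118 / 0.15462 = 0.7231
O = 0.7231 < 0.8 → No.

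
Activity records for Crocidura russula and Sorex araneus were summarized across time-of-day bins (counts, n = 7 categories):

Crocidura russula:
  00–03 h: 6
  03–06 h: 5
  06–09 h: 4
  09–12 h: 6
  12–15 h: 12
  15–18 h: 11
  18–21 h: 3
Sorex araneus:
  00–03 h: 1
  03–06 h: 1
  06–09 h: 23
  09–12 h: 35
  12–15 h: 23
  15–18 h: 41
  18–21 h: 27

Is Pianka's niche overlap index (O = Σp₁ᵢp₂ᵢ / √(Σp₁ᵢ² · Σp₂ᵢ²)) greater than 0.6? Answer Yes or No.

Proportions for Crocidura russula (n=47): 6/47=0.1277, 5/47=0.1064, 4/47=0.0851, 6/47=0.1277, 12/47=0.2553, 11/47=0.2340, 3/47=0.0638
Proportions for Sorex araneus (n=151): 1/151=0.0066, 1/151=0.0066, 23/151=0.1523, 35/151=0.2318, 23/151=0.1523, 41/151=0.2715, 27/151=0.1788
Σ p₁ᵢp₂ᵢ = 0.000843 + 0.000702 + 0.012961 + 0.029601 + 0.038882 + 0.063531 + 0.011407 = 0.157927
Σp_1ᵢ² = 0.1277² + 0.1064² + 0.0851² + 0.1277² + 0.2553² + 0.2340² + 0.0638² = 0.016307 + 0.011321 + 0.007242 + 0.016307 + 0.065178 + 0.054756 + 0.004070 = 0.175181
Σp_2ᵢ² = 0.0066² + 0.0066² + 0.1523² + 0.2318² + 0.1523² + 0.2715² + 0.1788² = 0.000044 + 0.000044 + 0.023195 + 0.053731 + 0.023195 + 0.073712 + 0.031969 = 0.205890
O = 0.157927 / √(0.175181 × 0.205890) = 0.157927 / 0.1899158 = 0.8316
O = 0.8316 > 0.6 → Yes.

Yes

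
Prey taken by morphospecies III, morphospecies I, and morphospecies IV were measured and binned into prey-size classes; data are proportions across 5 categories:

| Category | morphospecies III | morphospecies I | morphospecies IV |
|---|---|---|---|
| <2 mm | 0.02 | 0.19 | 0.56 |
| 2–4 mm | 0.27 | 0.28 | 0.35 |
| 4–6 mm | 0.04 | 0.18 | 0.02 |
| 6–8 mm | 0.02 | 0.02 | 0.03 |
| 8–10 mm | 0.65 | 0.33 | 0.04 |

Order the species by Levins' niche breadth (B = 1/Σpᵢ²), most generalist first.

morphospecies I > morphospecies IV > morphospecies III

Σp_IIIᵢ² = 0.02² + 0.27² + 0.04² + 0.02² + 0.65² = 0.0004 + 0.0729 + 0.0016 + 0.0004 + 0.4225 = 0.4978
B_III = 1 / 0.4978 = 2.0088
Σp_Iᵢ² = 0.19² + 0.28² + 0.18² + 0.02² + 0.33² = 0.0361 + 0.0784 + 0.0324 + 0.0004 + 0.1089 = 0.2562
B_I = 1 / 0.2562 = 3.9032
Σp_IVᵢ² = 0.56² + 0.35² + 0.02² + 0.03² + 0.04² = 0.3136 + 0.1225 + 0.0004 + 0.0009 + 0.0016 = 0.4390
B_IV = 1 / 0.4390 = 2.2779
Ranking by B (broadest → narrowest): morphospecies I (3.90) > morphospecies IV (2.28) > morphospecies III (2.01)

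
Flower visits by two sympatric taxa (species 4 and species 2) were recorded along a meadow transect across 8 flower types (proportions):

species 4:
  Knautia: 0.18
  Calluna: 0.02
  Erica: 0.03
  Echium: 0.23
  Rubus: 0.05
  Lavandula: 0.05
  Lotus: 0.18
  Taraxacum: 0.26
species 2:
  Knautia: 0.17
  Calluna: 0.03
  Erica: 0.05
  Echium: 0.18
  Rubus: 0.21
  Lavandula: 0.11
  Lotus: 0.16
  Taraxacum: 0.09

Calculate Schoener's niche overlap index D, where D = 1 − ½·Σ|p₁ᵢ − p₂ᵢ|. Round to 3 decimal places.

Σ|p₁ᵢ − p₂ᵢ| = 0.01 + 0.01 + 0.02 + 0.05 + 0.16 + 0.06 + 0.02 + 0.17 = 0.50
D = 1 − ½ × 0.50 = 1 − 0.250 = 0.75000

0.750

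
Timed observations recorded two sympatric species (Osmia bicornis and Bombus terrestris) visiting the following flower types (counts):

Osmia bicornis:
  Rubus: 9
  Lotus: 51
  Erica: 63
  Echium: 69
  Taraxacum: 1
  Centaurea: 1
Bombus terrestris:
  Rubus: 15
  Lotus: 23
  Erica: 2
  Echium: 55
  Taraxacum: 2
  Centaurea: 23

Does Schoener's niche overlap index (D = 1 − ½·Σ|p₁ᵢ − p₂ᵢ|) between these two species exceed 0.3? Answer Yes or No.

Proportions for Osmia bicornis (n=194): 9/194=0.0464, 51/194=0.2629, 63/194=0.3247, 69/194=0.3557, 1/194=0.0052, 1/194=0.0052
Proportions for Bombus terrestris (n=120): 15/120=0.1250, 23/120=0.1917, 2/120=0.0167, 55/120=0.4583, 2/120=0.0167, 23/120=0.1917
Σ|p₁ᵢ − p₂ᵢ| = 0.0786 + 0.0712 + 0.3080 + 0.1026 + 0.0115 + 0.1865 = 0.7584
D = 1 − ½ × 0.7584 = 1 − 0.37920 = 0.62080
D = 0.62080 > 0.3 → Yes.

Yes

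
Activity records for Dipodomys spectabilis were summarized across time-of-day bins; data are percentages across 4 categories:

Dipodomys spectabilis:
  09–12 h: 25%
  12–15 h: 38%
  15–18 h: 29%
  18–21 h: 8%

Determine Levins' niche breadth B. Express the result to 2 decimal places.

3.36

Convert percentages to proportions (divide by 100).
Σpᵢ² = 0.25² + 0.38² + 0.29² + 0.08² = 0.0625 + 0.1444 + 0.0841 + 0.0064 = 0.2974
B = 1 / 0.2974 = 3.3625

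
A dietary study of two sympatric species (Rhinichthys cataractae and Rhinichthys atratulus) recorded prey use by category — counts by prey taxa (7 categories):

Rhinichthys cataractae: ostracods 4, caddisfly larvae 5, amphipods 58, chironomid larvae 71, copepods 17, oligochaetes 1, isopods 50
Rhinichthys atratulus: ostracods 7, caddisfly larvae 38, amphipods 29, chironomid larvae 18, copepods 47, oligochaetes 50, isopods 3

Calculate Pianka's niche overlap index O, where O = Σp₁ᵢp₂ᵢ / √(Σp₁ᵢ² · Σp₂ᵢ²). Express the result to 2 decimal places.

Proportions for Rhinichthys cataractae (n=206): 4/206=0.0194, 5/206=0.0243, 58/206=0.2816, 71/206=0.3447, 17/206=0.0825, 1/206=0.0049, 50/206=0.2427
Proportions for Rhinichthys atratulus (n=192): 7/192=0.0365, 38/192=0.1979, 29/192=0.1510, 18/192=0.0938, 47/192=0.2448, 50/192=0.2604, 3/192=0.0156
Σ p₁ᵢp₂ᵢ = 0.000708 + 0.004809 + 0.042522 + 0.032333 + 0.020196 + 0.001276 + 0.003786 = 0.105630
Σp_1ᵢ² = 0.0194² + 0.0243² + 0.2816² + 0.3447² + 0.0825² + 0.0049² + 0.2427² = 0.000376 + 0.000590 + 0.079299 + 0.118818 + 0.006806 + 0.000024 + 0.058903 = 0.264816
Σp_2ᵢ² = 0.0365² + 0.1979² + 0.1510² + 0.0938² + 0.2448² + 0.2604² + 0.0156² = 0.001332 + 0.039164 + 0.022801 + 0.008798 + 0.059927 + 0.067808 + 0.000243 = 0.200073
O = 0.105630 / √(0.264816 × 0.200073) = 0.105630 / 0.2301793 = 0.4589

0.46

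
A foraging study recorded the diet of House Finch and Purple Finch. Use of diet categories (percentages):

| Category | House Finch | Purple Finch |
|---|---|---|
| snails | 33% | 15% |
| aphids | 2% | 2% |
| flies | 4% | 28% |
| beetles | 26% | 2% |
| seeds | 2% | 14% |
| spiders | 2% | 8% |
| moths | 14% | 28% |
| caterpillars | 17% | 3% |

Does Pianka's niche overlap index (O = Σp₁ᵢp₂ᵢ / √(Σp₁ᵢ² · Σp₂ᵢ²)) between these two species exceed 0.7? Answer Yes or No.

Convert percentages to proportions (divide by 100).
Σ p₁ᵢp₂ᵢ = 0.0495 + 0.0004 + 0.0112 + 0.0052 + 0.0028 + 0.0016 + 0.0392 + 0.0051 = 0.1150
Σp_1ᵢ² = 0.33² + 0.02² + 0.04² + 0.26² + 0.02² + 0.02² + 0.14² + 0.17² = 0.1089 + 0.0004 + 0.0016 + 0.0676 + 0.0004 + 0.0004 + 0.0196 + 0.0289 = 0.2278
Σp_2ᵢ² = 0.15² + 0.02² + 0.28² + 0.02² + 0.14² + 0.08² + 0.28² + 0.03² = 0.0225 + 0.0004 + 0.0784 + 0.0004 + 0.0196 + 0.0064 + 0.0784 + 0.0009 = 0.2070
O = 0.1150 / √(0.2278 × 0.2070) = 0.1150 / 0.21715 = 0.5296
O = 0.5296 < 0.7 → No.

No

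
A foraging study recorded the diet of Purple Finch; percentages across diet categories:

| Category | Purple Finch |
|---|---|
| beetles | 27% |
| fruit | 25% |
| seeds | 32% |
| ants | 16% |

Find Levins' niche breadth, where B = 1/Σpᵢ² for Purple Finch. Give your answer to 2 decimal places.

3.80

Convert percentages to proportions (divide by 100).
Σpᵢ² = 0.27² + 0.25² + 0.32² + 0.16² = 0.0729 + 0.0625 + 0.1024 + 0.0256 = 0.2634
B = 1 / 0.2634 = 3.7965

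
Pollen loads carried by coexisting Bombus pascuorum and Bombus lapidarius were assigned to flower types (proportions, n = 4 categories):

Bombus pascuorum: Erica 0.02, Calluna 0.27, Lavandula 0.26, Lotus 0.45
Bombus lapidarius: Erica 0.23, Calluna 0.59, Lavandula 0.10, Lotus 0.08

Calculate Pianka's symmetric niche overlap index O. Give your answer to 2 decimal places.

0.60

Σ p₁ᵢp₂ᵢ = 0.0046 + 0.1593 + 0.0260 + 0.0360 = 0.2259
Σp_1ᵢ² = 0.02² + 0.27² + 0.26² + 0.45² = 0.0004 + 0.0729 + 0.0676 + 0.2025 = 0.3434
Σp_2ᵢ² = 0.23² + 0.59² + 0.10² + 0.08² = 0.0529 + 0.3481 + 0.0100 + 0.0064 = 0.4174
O = 0.2259 / √(0.3434 × 0.4174) = 0.2259 / 0.37860 = 0.5967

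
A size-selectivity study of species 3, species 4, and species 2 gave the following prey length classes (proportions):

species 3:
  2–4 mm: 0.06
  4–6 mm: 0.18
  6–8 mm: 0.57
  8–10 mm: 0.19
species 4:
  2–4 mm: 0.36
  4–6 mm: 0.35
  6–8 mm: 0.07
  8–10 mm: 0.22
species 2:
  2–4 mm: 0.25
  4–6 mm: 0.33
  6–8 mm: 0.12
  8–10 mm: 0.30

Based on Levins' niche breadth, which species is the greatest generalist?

Σp_3ᵢ² = 0.06² + 0.18² + 0.57² + 0.19² = 0.0036 + 0.0324 + 0.3249 + 0.0361 = 0.3970
B_3 = 1 / 0.3970 = 2.5189
Σp_4ᵢ² = 0.36² + 0.35² + 0.07² + 0.22² = 0.1296 + 0.1225 + 0.0049 + 0.0484 = 0.3054
B_4 = 1 / 0.3054 = 3.2744
Σp_2ᵢ² = 0.25² + 0.33² + 0.12² + 0.30² = 0.0625 + 0.1089 + 0.0144 + 0.0900 = 0.2758
B_2 = 1 / 0.2758 = 3.6258
Highest B → broadest niche (most generalist): species 2 (B = 3.63).

species 2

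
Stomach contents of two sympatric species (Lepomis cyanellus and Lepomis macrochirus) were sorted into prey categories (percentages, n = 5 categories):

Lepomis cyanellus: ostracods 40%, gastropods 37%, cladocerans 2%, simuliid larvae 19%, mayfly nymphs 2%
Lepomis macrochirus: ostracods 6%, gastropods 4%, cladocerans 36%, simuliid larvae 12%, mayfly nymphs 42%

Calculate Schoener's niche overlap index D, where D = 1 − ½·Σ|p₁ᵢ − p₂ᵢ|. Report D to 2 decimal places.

Convert percentages to proportions (divide by 100).
Σ|p₁ᵢ − p₂ᵢ| = 0.34 + 0.33 + 0.34 + 0.07 + 0.40 = 1.48
D = 1 − ½ × 1.48 = 1 − 0.740 = 0.2600

0.26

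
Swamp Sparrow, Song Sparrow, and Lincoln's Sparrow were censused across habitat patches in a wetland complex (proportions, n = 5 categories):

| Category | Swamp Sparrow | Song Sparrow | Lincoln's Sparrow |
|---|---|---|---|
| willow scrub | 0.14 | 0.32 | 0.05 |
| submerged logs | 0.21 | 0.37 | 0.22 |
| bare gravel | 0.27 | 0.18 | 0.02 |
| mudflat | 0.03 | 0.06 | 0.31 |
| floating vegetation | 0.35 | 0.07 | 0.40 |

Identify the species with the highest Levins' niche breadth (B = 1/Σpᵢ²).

Σp_Swamᵢ² = 0.14² + 0.21² + 0.27² + 0.03² + 0.35² = 0.0196 + 0.0441 + 0.0729 + 0.0009 + 0.1225 = 0.2600
B_Swam = 1 / 0.2600 = 3.8462
Σp_Songᵢ² = 0.32² + 0.37² + 0.18² + 0.06² + 0.07² = 0.1024 + 0.1369 + 0.0324 + 0.0036 + 0.0049 = 0.2802
B_Song = 1 / 0.2802 = 3.5689
Σp_Lincᵢ² = 0.05² + 0.22² + 0.02² + 0.31² + 0.40² = 0.0025 + 0.0484 + 0.0004 + 0.0961 + 0.1600 = 0.3074
B_Linc = 1 / 0.3074 = 3.2531
Highest B → broadest niche (most generalist): Swamp Sparrow (B = 3.85).

Swamp Sparrow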